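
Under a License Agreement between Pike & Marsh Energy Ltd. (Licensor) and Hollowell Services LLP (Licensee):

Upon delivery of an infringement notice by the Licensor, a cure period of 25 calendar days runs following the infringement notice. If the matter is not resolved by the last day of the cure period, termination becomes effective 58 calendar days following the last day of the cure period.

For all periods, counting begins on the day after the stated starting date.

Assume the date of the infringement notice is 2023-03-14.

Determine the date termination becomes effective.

2023-06-05

The last day of the cure period: 25 calendar days after 2023-03-14 is 2023-04-08.
The date termination becomes effective: 58 calendar days after 2023-04-08 is 2023-06-05.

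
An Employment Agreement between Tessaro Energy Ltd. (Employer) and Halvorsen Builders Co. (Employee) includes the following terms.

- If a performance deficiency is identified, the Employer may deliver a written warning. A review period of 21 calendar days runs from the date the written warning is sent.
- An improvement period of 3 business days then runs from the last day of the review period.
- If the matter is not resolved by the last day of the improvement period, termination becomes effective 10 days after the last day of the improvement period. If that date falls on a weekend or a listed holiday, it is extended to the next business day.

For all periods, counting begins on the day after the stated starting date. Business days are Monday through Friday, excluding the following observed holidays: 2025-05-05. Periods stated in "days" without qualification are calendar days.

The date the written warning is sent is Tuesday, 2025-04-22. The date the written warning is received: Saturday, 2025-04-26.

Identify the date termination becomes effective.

The last day of the review period: 21 calendar days after 2025-04-22 is 2025-05-13.
The last day of the improvement period: 3 business days after Tuesday, 2025-05-13, skipping weekends — May 14, May 15, May 16 — lands on Friday, 2025-05-16.
Adding 10 calendar days to 2025-05-16 gives 2025-05-26, which is the date termination becomes effective. 2025-05-26 is a Monday and is not a listed holiday, so no roll-forward applies.

2025-05-26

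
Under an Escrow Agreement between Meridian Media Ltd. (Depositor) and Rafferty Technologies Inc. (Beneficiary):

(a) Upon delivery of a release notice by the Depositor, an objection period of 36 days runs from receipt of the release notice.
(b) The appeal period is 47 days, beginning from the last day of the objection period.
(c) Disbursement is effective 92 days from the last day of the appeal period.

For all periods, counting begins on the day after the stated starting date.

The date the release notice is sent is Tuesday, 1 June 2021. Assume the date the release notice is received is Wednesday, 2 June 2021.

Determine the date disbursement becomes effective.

24 November 2021

The last day of the objection period: 2 June 2021 + 36 days = 8 July 2021.
The last day of the appeal period: 8 July 2021 + 47 days = 24 August 2021.
The date disbursement becomes effective: 24 August 2021 + 92 days = 24 November 2021.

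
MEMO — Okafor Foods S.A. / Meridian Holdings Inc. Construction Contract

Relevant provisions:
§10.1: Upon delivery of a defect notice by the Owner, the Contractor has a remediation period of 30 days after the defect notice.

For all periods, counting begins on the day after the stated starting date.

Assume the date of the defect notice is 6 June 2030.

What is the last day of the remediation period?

6 July 2030

The last day of the remediation period: 30 calendar days after 6 June 2030 is 6 July 2030.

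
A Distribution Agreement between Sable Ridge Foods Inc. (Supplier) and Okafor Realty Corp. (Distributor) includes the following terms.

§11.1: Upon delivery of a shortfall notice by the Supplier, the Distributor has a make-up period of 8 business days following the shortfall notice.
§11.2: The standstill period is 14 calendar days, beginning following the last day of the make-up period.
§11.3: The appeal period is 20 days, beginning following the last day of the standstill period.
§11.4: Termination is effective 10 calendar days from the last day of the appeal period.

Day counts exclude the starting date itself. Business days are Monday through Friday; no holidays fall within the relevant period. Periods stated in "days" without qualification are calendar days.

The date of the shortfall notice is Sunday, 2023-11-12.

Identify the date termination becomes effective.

The last day of the make-up period: counting 8 business days from Sunday, 2023-11-12 (Nov 13, Nov 14, Nov 15, Nov 16, Nov 17, Nov 20, Nov 21, Nov 22, skipping weekends) reaches Wednesday, 2023-11-22.
The last day of the standstill period: 2023-11-22 + 14 days = 2023-12-06.
The last day of the appeal period: 2023-12-06 + 20 days = 2023-12-26.
Adding 10 calendar days to 2023-12-26 gives 2024-01-05, which is the date termination becomes effective.

2024-01-05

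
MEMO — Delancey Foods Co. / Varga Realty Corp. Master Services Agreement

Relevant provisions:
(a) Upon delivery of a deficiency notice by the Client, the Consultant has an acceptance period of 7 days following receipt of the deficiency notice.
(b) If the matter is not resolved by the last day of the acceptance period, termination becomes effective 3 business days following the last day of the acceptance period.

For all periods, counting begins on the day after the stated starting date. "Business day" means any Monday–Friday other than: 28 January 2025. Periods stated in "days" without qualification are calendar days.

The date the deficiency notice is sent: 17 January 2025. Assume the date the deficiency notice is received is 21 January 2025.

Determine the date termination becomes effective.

The last day of the acceptance period: 21 January 2025 + 7 days = 28 January 2025.
The date termination becomes effective: counting 3 business days from Tuesday, 28 January 2025 (Jan 29, Jan 30, Jan 31, skipping weekends) reaches Friday, 31 January 2025.

31 January 2025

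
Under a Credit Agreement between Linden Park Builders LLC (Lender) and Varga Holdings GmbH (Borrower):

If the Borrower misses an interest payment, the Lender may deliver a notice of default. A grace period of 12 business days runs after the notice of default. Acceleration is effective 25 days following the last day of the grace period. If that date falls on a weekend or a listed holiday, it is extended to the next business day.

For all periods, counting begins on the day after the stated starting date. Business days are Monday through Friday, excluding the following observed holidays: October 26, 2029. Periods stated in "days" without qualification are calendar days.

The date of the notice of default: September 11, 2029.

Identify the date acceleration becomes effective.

The last day of the grace period: 12 business days after Tuesday, September 11, 2029, skipping weekends — Sep 12, Sep 13, Sep 14, Sep 17, …, Sep 25, Sep 26, Sep 27 — lands on Thursday, September 27, 2029.
The date acceleration becomes effective: September 27, 2029 + 25 days = October 22, 2029. October 22, 2029 is a Monday and is not a listed holiday, so no roll-forward applies.

October 22, 2029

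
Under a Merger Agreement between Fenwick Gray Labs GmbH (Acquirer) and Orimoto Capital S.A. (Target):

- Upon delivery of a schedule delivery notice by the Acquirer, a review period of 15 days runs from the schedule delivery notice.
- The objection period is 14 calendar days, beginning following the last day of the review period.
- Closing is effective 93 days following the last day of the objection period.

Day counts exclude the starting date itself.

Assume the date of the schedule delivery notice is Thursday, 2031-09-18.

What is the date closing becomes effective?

2032-01-18

Adding 15 calendar days to 2031-09-18 gives 2031-10-03, which is the last day of the review period.
The last day of the objection period: 2031-10-03 + 14 days = 2031-10-17.
The date closing becomes effective: 93 calendar days after 2031-10-17 is 2032-01-18.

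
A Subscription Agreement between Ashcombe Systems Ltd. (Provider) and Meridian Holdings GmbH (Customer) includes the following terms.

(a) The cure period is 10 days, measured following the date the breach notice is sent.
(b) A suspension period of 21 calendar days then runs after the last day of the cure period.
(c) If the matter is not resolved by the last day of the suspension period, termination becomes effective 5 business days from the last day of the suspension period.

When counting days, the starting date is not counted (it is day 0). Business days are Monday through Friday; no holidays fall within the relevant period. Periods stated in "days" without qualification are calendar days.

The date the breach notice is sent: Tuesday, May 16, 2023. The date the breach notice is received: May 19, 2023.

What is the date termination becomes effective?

Jun 23, 2023

The last day of the cure period: 10 calendar days after May 16, 2023 is May 26, 2023.
Adding 21 calendar days to May 26, 2023 gives Jun 16, 2023, which is the last day of the suspension period.
The date termination becomes effective: counting 5 business days from Friday, Jun 16, 2023 (Jun 19, Jun 20, Jun 21, Jun 22, Jun 23, skipping weekends) reaches Friday, Jun 23, 2023.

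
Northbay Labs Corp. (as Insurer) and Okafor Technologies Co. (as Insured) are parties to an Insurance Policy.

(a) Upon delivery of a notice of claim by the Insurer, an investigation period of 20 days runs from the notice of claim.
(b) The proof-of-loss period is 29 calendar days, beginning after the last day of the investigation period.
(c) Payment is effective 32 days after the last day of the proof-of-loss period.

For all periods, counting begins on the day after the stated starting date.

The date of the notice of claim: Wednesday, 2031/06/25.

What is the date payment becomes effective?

The last day of the investigation period: 20 calendar days after 2031/06/25 is 2031/07/15.
The last day of the proof-of-loss period: 2031/07/15 + 29 days = 2031/08/13.
The date payment becomes effective: 2031/08/13 + 32 days = 2031/09/14.

2031/09/14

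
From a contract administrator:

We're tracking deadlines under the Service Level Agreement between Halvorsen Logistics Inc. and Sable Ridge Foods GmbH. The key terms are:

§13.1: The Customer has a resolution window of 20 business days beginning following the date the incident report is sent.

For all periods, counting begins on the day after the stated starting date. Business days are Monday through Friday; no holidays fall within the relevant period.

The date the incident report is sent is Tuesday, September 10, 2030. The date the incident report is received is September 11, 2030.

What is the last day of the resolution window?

October 8, 2030

From Tuesday, September 10, 2030, 20 business days (Sep 11, Sep 12, Sep 13, Sep 16, …, Oct 4, Oct 7, Oct 8, skipping weekends) brings us to Tuesday, October 8, 2030, which is the last day of the resolution window.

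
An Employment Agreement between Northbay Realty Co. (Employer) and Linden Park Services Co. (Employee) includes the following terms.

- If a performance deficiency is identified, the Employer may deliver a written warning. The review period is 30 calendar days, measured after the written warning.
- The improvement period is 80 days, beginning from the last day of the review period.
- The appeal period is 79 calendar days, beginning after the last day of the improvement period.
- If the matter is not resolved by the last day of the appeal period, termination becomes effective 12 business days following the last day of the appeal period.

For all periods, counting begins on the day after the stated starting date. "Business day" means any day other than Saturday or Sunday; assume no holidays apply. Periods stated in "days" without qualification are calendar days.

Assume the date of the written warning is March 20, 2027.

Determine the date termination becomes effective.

Adding 30 calendar days to March 20, 2027 gives April 19, 2027, which is the last day of the review period.
The last day of the improvement period: April 19, 2027 + 80 days = July 8, 2027.
Adding 79 calendar days to July 8, 2027 gives September 25, 2027, which is the last day of the appeal period.
From Saturday, September 25, 2027, 12 business days (Sep 27, Sep 28, Sep 29, Sep 30, …, Oct 8, Oct 11, Oct 12, skipping weekends) brings us to Tuesday, October 12, 2027, which is the date termination becomes effective.

October 12, 2027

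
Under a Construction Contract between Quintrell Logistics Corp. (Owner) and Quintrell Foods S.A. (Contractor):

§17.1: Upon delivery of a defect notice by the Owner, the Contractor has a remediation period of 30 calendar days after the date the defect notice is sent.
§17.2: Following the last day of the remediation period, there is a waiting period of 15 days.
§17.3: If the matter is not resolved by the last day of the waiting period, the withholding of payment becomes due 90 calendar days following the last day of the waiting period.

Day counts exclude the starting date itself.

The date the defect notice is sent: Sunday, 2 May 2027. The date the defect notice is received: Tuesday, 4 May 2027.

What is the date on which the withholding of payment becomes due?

The last day of the remediation period: 30 calendar days after 2 May 2027 is 1 June 2027.
The last day of the waiting period: 15 calendar days after 1 June 2027 is 16 June 2027.
The date on which the withholding of payment becomes due: 90 calendar days after 16 June 2027 is 14 September 2027.

14 September 2027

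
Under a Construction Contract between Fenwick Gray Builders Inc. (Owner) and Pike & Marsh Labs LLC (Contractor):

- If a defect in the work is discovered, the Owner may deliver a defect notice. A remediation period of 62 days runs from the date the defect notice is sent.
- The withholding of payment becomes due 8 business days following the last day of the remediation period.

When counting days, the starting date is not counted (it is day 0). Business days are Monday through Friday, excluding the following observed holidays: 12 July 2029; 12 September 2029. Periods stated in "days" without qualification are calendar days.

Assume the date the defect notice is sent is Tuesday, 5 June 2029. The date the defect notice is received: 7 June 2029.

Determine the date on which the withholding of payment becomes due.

The last day of the remediation period: 5 June 2029 + 62 days = 6 August 2029.
The date on which the withholding of payment becomes due: counting 8 business days from Monday, 6 August 2029 (Aug 7, Aug 8, Aug 9, Aug 10, Aug 13, Aug 14, Aug 15, Aug 16, skipping weekends) reaches Thursday, 16 August 2029.

16 August 2029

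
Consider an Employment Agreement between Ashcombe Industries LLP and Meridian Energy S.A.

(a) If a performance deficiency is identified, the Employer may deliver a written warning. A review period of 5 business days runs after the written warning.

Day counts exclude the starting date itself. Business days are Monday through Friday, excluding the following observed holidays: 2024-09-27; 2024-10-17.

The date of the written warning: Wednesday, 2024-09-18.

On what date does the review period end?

The last day of the review period: 5 business days after Wednesday, 2024-09-18, skipping weekends — Sep 19, Sep 20, Sep 23, Sep 24, Sep 25 — lands on Wednesday, 2024-09-25.

2024-09-25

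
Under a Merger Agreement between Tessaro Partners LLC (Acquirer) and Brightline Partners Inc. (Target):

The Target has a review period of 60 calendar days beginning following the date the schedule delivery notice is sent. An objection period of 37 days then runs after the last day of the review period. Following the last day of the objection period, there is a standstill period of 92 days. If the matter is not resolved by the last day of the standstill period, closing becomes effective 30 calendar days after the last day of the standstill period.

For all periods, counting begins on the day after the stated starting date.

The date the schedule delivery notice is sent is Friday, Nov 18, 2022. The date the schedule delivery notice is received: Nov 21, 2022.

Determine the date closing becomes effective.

Jun 25, 2023

The last day of the review period: 60 calendar days after Nov 18, 2022 is Jan 17, 2023.
The last day of the objection period: Jan 17, 2023 + 37 days = Feb 23, 2023.
Adding 92 calendar days to Feb 23, 2023 gives May 26, 2023, which is the last day of the standstill period.
The date closing becomes effective: 30 calendar days after May 26, 2023 is Jun 25, 2023.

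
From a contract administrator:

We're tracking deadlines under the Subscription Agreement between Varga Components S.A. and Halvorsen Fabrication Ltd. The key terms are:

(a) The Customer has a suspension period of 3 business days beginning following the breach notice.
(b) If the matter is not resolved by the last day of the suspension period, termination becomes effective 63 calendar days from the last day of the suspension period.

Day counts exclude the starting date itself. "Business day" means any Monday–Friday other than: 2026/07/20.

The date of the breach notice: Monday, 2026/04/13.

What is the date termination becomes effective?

From Monday, 2026/04/13, 3 business days (Apr 14, Apr 15, Apr 16, skipping weekends) brings us to Thursday, 2026/04/16, which is the last day of the suspension period.
The date termination becomes effective: 2026/04/16 + 63 days = 2026/06/18.

2026/06/18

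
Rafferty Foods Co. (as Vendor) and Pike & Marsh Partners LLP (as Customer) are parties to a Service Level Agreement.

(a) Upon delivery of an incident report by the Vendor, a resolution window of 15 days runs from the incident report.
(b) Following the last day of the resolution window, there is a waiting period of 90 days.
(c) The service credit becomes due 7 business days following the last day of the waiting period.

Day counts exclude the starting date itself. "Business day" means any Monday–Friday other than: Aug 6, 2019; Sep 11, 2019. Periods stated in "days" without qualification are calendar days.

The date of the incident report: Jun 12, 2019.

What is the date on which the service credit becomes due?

Adding 15 calendar days to Jun 12, 2019 gives Jun 27, 2019, which is the last day of the resolution window.
Adding 90 calendar days to Jun 27, 2019 gives Sep 25, 2019, which is the last day of the waiting period.
The date on which the service credit becomes due: counting 7 business days from Wednesday, Sep 25, 2019 (Sep 26, Sep 27, Sep 30, Oct 1, Oct 2, Oct 3, Oct 4, skipping weekends) reaches Friday, Oct 4, 2019.

Oct 4, 2019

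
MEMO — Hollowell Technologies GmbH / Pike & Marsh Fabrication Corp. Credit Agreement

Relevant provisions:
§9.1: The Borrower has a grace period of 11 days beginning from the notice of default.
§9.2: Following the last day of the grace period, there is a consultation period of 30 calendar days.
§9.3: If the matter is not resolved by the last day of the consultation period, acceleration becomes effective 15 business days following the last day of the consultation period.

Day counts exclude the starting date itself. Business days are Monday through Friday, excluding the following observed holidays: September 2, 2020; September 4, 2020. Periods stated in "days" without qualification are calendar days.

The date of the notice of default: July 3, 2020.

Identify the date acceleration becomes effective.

September 7, 2020

The last day of the grace period: 11 calendar days after July 3, 2020 is July 14, 2020.
The last day of the consultation period: 30 calendar days after July 14, 2020 is August 13, 2020.
From Thursday, August 13, 2020, 15 business days (Aug 14, Aug 17, Aug 18, Aug 19, …, Sep 1, Sep 3, Sep 7, skipping weekends and the listed holidays on Sep 2, Sep 4) brings us to Monday, September 7, 2020, which is the date acceleration becomes effective.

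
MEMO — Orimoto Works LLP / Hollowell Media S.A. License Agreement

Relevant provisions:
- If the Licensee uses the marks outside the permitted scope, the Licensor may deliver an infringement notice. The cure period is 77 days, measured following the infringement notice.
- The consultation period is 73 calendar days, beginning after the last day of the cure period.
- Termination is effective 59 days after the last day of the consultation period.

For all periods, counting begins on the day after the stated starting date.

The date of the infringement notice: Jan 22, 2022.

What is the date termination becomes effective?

Aug 19, 2022

The last day of the cure period: 77 calendar days after Jan 22, 2022 is Apr 9, 2022.
The last day of the consultation period: Apr 9, 2022 + 73 days = Jun 21, 2022.
The date termination becomes effective: Jun 21, 2022 + 59 days = Aug 19, 2022.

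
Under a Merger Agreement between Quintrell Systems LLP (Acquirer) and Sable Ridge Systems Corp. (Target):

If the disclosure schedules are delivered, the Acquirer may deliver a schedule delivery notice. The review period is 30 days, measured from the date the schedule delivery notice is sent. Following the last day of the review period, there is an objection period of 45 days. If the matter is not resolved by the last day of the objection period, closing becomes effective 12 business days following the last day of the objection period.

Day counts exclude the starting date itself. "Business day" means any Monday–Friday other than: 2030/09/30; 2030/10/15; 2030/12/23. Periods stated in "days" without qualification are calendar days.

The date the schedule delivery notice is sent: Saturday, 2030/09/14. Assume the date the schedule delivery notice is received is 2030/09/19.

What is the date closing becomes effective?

2030/12/16

Adding 30 calendar days to 2030/09/14 gives 2030/10/14, which is the last day of the review period.
The last day of the objection period: 45 calendar days after 2030/10/14 is 2030/11/28.
The date closing becomes effective: 12 business days after Thursday, 2030/11/28, skipping weekends — Nov 29, Dec 2, Dec 3, Dec 4, …, Dec 12, Dec 13, Dec 16 — lands on Monday, 2030/12/16.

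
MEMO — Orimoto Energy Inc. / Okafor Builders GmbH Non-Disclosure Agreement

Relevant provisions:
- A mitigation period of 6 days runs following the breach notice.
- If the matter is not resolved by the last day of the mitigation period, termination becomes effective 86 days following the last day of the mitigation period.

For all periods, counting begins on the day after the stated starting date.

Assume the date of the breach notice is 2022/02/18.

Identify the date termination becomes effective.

The last day of the mitigation period: 6 calendar days after 2022/02/18 is 2022/02/24.
The date termination becomes effective: 2022/02/24 + 86 days = 2022/05/21.

2022/05/21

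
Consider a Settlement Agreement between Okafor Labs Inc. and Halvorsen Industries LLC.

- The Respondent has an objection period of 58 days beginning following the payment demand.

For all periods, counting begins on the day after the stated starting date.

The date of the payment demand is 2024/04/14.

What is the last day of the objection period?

The last day of the objection period: 58 calendar days after 2024/04/14 is 2024/06/11.

2024/06/11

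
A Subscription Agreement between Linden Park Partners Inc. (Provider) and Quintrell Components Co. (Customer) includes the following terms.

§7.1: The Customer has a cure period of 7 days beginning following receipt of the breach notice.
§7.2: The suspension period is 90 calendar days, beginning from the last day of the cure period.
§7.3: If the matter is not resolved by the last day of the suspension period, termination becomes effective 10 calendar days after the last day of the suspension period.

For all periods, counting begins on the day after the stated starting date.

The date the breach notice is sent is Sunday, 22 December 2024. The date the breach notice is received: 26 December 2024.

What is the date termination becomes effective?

12 April 2025

Adding 7 calendar days to 26 December 2024 gives 2 January 2025, which is the last day of the cure period.
The last day of the suspension period: 90 calendar days after 2 January 2025 is 2 April 2025.
Adding 10 calendar days to 2 April 2025 gives 12 April 2025, which is the date termination becomes effective.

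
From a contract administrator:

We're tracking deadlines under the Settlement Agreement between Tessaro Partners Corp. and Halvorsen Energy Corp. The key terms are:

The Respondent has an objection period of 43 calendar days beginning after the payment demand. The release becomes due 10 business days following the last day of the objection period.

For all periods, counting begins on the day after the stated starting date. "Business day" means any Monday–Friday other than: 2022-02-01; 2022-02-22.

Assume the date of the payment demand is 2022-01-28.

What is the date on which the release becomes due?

The last day of the objection period: 43 calendar days after 2022-01-28 is 2022-03-12.
From Saturday, 2022-03-12, 10 business days (Mar 14, Mar 15, Mar 16, Mar 17, Mar 18, Mar 21, Mar 22, Mar 23, Mar 24, Mar 25, skipping weekends) brings us to Friday, 2022-03-25, which is the date on which the release becomes due.

2022-03-25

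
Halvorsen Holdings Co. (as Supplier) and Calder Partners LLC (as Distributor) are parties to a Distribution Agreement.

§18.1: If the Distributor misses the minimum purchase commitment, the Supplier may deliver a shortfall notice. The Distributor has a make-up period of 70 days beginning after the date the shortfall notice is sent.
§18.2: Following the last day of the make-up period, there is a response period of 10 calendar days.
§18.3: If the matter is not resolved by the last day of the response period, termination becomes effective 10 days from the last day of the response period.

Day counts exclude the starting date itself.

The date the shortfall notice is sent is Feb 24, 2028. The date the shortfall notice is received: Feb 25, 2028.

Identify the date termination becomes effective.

May 24, 2028

The last day of the make-up period: 70 calendar days after Feb 24, 2028 is May 4, 2028.
Adding 10 calendar days to May 4, 2028 gives May 14, 2028, which is the last day of the response period.
Adding 10 calendar days to May 14, 2028 gives May 24, 2028, which is the date termination becomes effective.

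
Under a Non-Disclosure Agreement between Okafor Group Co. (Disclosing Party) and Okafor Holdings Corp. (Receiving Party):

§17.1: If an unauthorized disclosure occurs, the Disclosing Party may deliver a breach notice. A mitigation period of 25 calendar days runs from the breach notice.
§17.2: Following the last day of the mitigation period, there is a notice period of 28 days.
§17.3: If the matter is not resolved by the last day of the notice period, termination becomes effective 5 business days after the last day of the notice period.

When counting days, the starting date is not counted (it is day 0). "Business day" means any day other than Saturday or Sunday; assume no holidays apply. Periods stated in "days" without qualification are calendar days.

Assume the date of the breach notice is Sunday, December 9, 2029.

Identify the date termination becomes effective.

February 7, 2030

Adding 25 calendar days to December 9, 2029 gives January 3, 2030, which is the last day of the mitigation period.
The last day of the notice period: 28 calendar days after January 3, 2030 is January 31, 2030.
The date termination becomes effective: counting 5 business days from Thursday, January 31, 2030 (Feb 1, Feb 4, Feb 5, Feb 6, Feb 7, skipping weekends) reaches Thursday, February 7, 2030.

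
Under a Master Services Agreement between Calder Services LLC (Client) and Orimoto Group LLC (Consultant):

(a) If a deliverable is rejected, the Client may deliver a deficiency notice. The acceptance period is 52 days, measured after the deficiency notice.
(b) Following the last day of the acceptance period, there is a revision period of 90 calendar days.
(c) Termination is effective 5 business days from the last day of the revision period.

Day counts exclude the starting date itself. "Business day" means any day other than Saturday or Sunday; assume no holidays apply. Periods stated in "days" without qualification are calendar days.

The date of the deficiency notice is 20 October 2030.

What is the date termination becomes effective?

18 March 2031

The last day of the acceptance period: 20 October 2030 + 52 days = 11 December 2030.
Adding 90 calendar days to 11 December 2030 gives 11 March 2031, which is the last day of the revision period.
The date termination becomes effective: counting 5 business days from Tuesday, 11 March 2031 (Mar 12, Mar 13, Mar 14, Mar 17, Mar 18, skipping weekends) reaches Tuesday, 18 March 2031.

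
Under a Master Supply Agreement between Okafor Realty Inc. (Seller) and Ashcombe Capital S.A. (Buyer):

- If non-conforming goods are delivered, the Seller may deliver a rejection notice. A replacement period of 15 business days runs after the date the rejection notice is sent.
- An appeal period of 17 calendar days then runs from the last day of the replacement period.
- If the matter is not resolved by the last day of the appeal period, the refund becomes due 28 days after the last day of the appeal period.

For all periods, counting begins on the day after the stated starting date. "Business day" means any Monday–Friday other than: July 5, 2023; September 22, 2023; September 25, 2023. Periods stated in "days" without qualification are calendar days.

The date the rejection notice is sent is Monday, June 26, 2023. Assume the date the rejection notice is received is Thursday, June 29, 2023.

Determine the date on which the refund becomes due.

The last day of the replacement period: 15 business days after Monday, June 26, 2023, skipping weekends and the listed holiday on Jul 5 — Jun 27, Jun 28, Jun 29, Jun 30, …, Jul 14, Jul 17, Jul 18 — lands on Tuesday, July 18, 2023.
The last day of the appeal period: 17 calendar days after July 18, 2023 is August 4, 2023.
Adding 28 calendar days to August 4, 2023 gives September 1, 2023, which is the date on which the refund becomes due.

September 1, 2023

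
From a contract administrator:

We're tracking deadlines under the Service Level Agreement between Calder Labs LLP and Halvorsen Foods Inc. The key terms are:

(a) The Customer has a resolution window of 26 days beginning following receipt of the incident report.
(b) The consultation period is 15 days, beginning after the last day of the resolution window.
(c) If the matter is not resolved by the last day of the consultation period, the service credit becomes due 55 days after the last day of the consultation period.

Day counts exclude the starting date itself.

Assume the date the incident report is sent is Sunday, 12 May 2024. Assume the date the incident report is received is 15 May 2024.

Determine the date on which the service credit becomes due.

The last day of the resolution window: 26 calendar days after 15 May 2024 is 10 June 2024.
The last day of the consultation period: 10 June 2024 + 15 days = 25 June 2024.
Adding 55 calendar days to 25 June 2024 gives 19 August 2024, which is the date on which the service credit becomes due.

19 August 2024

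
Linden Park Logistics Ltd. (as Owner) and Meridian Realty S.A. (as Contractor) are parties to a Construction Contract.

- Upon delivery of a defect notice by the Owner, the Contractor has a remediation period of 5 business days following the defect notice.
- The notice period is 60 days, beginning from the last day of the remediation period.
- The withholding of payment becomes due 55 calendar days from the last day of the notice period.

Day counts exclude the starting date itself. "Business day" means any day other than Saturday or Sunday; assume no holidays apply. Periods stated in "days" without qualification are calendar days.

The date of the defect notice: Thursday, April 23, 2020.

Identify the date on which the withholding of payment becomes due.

The last day of the remediation period: counting 5 business days from Thursday, April 23, 2020 (Apr 24, Apr 27, Apr 28, Apr 29, Apr 30, skipping weekends) reaches Thursday, April 30, 2020.
The last day of the notice period: 60 calendar days after April 30, 2020 is June 29, 2020.
Adding 55 calendar days to June 29, 2020 gives August 23, 2020, which is the date on which the withholding of payment becomes due.

August 23, 2020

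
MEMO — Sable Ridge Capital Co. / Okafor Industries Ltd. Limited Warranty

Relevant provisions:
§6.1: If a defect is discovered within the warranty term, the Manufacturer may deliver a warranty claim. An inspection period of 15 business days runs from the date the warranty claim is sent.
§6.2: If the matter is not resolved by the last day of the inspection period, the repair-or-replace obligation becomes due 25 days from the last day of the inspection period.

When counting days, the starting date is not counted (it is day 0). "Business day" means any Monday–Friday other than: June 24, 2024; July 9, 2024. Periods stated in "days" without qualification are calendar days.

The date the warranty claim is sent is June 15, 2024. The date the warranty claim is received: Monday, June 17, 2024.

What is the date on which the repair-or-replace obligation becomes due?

The last day of the inspection period: counting 15 business days from Saturday, June 15, 2024 (Jun 17, Jun 18, Jun 19, Jun 20, …, Jul 4, Jul 5, Jul 8, skipping weekends and the listed holiday on Jun 24) reaches Monday, July 8, 2024.
Adding 25 calendar days to July 8, 2024 gives August 2, 2024, which is the date on which the repair-or-replace obligation becomes due.

August 2, 2024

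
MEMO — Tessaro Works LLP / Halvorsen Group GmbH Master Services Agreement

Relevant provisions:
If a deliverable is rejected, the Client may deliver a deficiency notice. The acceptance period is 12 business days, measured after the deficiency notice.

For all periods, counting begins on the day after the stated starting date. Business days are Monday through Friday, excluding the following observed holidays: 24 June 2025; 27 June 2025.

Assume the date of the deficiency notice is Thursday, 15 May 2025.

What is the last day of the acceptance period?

2 June 2025

The last day of the acceptance period: 12 business days after Thursday, 15 May 2025, skipping weekends — May 16, May 19, May 20, May 21, …, May 29, May 30, Jun 2 — lands on Monday, 2 June 2025.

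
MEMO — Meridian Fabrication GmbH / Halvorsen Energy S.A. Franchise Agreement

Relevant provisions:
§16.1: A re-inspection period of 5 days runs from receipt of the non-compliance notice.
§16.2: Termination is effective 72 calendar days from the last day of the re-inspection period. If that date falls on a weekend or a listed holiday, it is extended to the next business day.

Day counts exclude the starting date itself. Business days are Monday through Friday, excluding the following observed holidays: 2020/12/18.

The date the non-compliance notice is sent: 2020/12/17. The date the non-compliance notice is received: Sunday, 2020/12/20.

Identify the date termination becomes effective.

The last day of the re-inspection period: 2020/12/20 + 5 days = 2020/12/25.
The date termination becomes effective: 72 calendar days after 2020/12/25 is 2021/03/07. That falls on a Sunday, so it rolls to the next business day, Monday, 2021/03/08.

2021/03/08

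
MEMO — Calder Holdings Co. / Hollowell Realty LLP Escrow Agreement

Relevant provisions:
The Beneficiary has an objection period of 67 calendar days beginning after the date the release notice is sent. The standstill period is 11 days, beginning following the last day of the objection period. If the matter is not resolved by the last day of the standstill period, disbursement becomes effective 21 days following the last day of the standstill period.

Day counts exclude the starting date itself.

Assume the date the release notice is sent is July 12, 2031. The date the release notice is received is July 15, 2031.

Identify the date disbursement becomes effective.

The last day of the objection period: July 12, 2031 + 67 days = September 17, 2031.
The last day of the standstill period: 11 calendar days after September 17, 2031 is September 28, 2031.
The date disbursement becomes effective: 21 calendar days after September 28, 2031 is October 19, 2031.

October 19, 2031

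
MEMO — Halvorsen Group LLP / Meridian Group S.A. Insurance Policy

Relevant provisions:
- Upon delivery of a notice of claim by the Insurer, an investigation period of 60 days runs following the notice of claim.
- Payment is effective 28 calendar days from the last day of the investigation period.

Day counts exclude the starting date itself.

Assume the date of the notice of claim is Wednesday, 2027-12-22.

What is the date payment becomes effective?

2028-03-19

The last day of the investigation period: 2027-12-22 + 60 days = 2028-02-20.
The date payment becomes effective: 28 calendar days after 2028-02-20 is 2028-03-19.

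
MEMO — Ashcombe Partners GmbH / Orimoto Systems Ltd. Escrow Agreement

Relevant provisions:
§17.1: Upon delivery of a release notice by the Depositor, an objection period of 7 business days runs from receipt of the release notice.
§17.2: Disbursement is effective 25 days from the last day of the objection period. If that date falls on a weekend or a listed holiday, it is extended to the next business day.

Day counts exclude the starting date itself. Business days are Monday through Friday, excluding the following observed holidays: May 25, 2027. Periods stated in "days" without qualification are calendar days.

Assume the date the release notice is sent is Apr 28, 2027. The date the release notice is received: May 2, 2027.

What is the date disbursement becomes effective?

Jun 7, 2027

The last day of the objection period: counting 7 business days from Sunday, May 2, 2027 (May 3, May 4, May 5, May 6, May 7, May 10, May 11, skipping weekends) reaches Tuesday, May 11, 2027.
The date disbursement becomes effective: 25 calendar days after May 11, 2027 is Jun 5, 2027. That falls on a Saturday, so it rolls to the next business day, Monday, Jun 7, 2027.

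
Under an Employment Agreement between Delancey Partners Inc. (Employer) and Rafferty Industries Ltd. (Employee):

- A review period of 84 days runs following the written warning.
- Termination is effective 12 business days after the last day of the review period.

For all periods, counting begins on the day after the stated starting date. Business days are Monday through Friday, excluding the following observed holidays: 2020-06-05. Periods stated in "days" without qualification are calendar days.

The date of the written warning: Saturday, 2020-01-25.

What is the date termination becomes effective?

The last day of the review period: 84 calendar days after 2020-01-25 is 2020-04-18.
From Saturday, 2020-04-18, 12 business days (Apr 20, Apr 21, Apr 22, Apr 23, …, May 1, May 4, May 5, skipping weekends) brings us to Tuesday, 2020-05-05, which is the date termination becomes effective.

2020-05-05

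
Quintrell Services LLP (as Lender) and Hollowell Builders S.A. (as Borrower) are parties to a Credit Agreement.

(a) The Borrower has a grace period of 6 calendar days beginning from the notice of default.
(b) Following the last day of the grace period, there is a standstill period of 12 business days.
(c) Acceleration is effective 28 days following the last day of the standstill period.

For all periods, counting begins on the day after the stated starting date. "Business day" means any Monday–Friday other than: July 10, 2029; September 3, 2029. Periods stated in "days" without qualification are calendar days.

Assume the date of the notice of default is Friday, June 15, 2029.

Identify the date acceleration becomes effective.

August 6, 2029

The last day of the grace period: 6 calendar days after June 15, 2029 is June 21, 2029.
From Thursday, June 21, 2029, 12 business days (Jun 22, Jun 25, Jun 26, Jun 27, …, Jul 5, Jul 6, Jul 9, skipping weekends) brings us to Monday, July 9, 2029, which is the last day of the standstill period.
Adding 28 calendar days to July 9, 2029 gives August 6, 2029, which is the date acceleration becomes effective.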